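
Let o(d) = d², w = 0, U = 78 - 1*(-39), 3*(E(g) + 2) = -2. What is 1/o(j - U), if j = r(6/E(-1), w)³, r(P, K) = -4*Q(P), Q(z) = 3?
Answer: 1/3404025 ≈ 2.9377e-7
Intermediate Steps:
E(g) = -8/3 (E(g) = -2 + (⅓)*(-2) = -2 - ⅔ = -8/3)
U = 117 (U = 78 + 39 = 117)
r(P, K) = -12 (r(P, K) = -4*3 = -12)
j = -1728 (j = (-12)³ = -1728)
1/o(j - U) = 1/((-1728 - 1*117)²) = 1/((-1728 - 117)²) = 1/((-1845)²) = 1/3404025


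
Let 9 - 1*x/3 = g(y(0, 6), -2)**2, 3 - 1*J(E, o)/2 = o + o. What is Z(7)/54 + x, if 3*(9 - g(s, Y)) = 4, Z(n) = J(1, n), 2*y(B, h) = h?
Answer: -4043/27 ≈ -149.74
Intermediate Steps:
J(E, o) = 6 - 4*o (J(E, o) = 6 - 2*(o + o) = 6 - 4*o)
y(B, h) = h/2
Z(n) = 6 - 4*n
g(s, Y) = 23/3 (g(s, Y) = 9 - 1/3*4 = 9 - 4/3 = 23/3)
x = -448/3 (x = 27 - 3*(23/3)**2 = 27 - 3*529/9 = 27 - 529/3 = -448/3 ≈ -149.33)
Z(7)/54 + x = (6 - 4*7)/54 - 448/3 = (6 - 28)*(1/54) - 448/3 = -22*1/54 - 448/3 = -11/27 - 448/3 = -4043/27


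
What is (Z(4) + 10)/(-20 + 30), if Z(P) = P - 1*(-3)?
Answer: 17/10 ≈ 1.7000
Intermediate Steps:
Z(P) = 3 + P (Z(P) = P + 3 = 3 + P)
(Z(4) + 10)/(-20 + 30) = ((3 + 4) + 10)/(-20 + 30) = (7 + 10)/10 = 17*(⅒) = 17/10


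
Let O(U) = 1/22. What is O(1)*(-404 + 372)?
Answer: -16/11 ≈ -1.4545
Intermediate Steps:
O(U) = 1/22
O(1)*(-404 + 372) = (-404 + 372)/22 = (1/22)*(-32) = -16/11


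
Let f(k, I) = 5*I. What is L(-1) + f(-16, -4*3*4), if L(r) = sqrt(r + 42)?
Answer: -240 + sqrt(41) ≈ -233.60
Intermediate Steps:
L(r) = sqrt(42 + r)
L(-1) + f(-16, -4*3*4) = sqrt(42 - 1) + 5*(-4*3*4) = sqrt(41) + 5*(-12*4) = sqrt(41) + 5*(-48) = sqrt(41) - 240 = -240 + sqrt(41)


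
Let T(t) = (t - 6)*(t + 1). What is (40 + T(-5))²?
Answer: 7056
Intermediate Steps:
T(t) = (1 + t)*(-6 + t) (T(t) = (-6 + t)*(1 + t) = (1 + t)*(-6 + t))
(40 + T(-5))² = (40 + (-6 + (-5)² - 5*(-5)))² = (40 + (-6 + 25 + 25))² = (40 + 44)² = 84² = 7056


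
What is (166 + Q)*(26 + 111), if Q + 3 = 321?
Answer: 66308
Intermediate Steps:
Q = 318 (Q = -3 + 321 = 318)
(166 + Q)*(26 + 111) = (166 + 318)*(26 + 111) = 484*137 = 66308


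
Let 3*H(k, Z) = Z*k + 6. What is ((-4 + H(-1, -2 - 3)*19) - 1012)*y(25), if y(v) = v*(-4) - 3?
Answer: 292417/3 ≈ 97472.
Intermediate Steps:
y(v) = -3 - 4*v (y(v) = -4*v - 3 = -3 - 4*v)
H(k, Z) = 2 + Z*k/3 (H(k, Z) = (Z*k + 6)/3 = (6 + Z*k)/3 = 2 + Z*k/3)
((-4 + H(-1, -2 - 3)*19) - 1012)*y(25) = ((-4 + (2 + (1/3)*(-2 - 3)*(-1))*19) - 1012)*(-3 - 4*25) = ((-4 + (2 + (1/3)*(-5)*(-1))*19) - 1012)*(-3 - 100) = ((-4 + (2 + 5/3)*19) - 1012)*(-103) = ((-4 + (11/3)*19) - 1012)*(-103) = ((-4 + 209/3) - 1012)*(-103) = (197/3 - 1012)*(-103) = -2839/3*(-103) = 292417/3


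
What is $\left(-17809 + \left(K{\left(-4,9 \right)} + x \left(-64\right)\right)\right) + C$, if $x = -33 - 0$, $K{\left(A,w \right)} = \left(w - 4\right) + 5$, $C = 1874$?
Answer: $-13813$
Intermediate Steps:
$K{\left(A,w \right)} = 1 + w$ ($K{\left(A,w \right)} = \left(-4 + w\right) + 5 = 1 + w$)
$x = -33$ ($x = -33 + 0 = -33$)
$\left(-17809 + \left(K{\left(-4,9 \right)} + x \left(-64\right)\right)\right) + C = \left(-17809 + \left(\left(1 + 9\right) - -2112\right)\right) + 1874 = \left(-17809 + \left(10 + 2112\right)\right) + 1874 = \left(-17809 + 2122\right) + 1874 = -15687 + 1874 = -13813$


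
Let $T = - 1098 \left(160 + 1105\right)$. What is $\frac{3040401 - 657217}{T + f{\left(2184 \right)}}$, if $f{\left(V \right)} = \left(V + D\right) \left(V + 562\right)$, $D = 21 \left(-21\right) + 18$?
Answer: $\frac{148949}{215421} \approx 0.69143$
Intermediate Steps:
$D = -423$ ($D = -441 + 18 = -423$)
$f{\left(V \right)} = \left(-423 + V\right) \left(562 + V\right)$ ($f{\left(V \right)} = \left(V - 423\right) \left(V + 562\right) = \left(-423 + V\right) \left(562 + V\right)$)
$T = -1388970$ ($T = \left(-1098\right) 1265 = -1388970$)
$\frac{3040401 - 657217}{T + f{\left(2184 \right)}} = \frac{3040401 - 657217}{-1388970 + \left(-237726 + 2184^{2} + 139 \cdot 2184\right)} = \frac{2383184}{-1388970 + \left(-237726 + 4769856 + 303576\right)} = \frac{2383184}{-1388970 + 4835706} = \frac{2383184}{3446736} = 2383184 \cdot \frac{1}{3446736} = \frac{148949}{215421}$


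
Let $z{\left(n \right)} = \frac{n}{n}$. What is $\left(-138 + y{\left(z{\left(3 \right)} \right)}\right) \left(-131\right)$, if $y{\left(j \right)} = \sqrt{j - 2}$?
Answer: $18078 - 131 i \approx 18078.0 - 131.0 i$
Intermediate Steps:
$z{\left(n \right)} = 1$
$y{\left(j \right)} = \sqrt{-2 + j}$
$\left(-138 + y{\left(z{\left(3 \right)} \right)}\right) \left(-131\right) = \left(-138 + \sqrt{-2 + 1}\right) \left(-131\right) = \left(-138 + \sqrt{-1}\right) \left(-131\right) = \left(-138 + i\right) \left(-131\right) = 18078 - 131 i$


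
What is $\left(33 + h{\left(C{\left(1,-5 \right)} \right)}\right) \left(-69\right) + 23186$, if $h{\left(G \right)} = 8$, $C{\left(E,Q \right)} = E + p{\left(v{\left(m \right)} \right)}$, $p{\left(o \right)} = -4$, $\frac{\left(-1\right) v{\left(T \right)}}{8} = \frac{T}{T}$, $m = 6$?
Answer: $20357$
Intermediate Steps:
$v{\left(T \right)} = -8$ ($v{\left(T \right)} = - 8 \frac{T}{T} = \left(-8\right) 1 = -8$)
$C{\left(E,Q \right)} = -4 + E$ ($C{\left(E,Q \right)} = E - 4 = -4 + E$)
$\left(33 + h{\left(C{\left(1,-5 \right)} \right)}\right) \left(-69\right) + 23186 = \left(33 + 8\right) \left(-69\right) + 23186 = 41 \left(-69\right) + 23186 = -2829 + 23186 = 20357$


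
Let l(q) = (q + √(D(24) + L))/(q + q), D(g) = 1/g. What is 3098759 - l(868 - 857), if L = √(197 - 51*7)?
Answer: 6197517/2 - √(6 + 576*I*√10)/264 ≈ 3.0988e+6 - 0.11412*I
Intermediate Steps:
L = 4*I*√10 (L = √(197 - 357) = √(-160) = 4*I*√10 ≈ 12.649*I)
l(q) = (q + √(1/24 + 4*I*√10))/(2*q) (l(q) = (q + √(1/24 + 4*I*√10))/(q + q) = (q + √(1/24 + 4*I*√10))/((2*q)) = (q + √(1/24 + 4*I*√10))*(1/(2*q)) = (q + √(1/24 + 4*I*√10))/(2*q))
3098759 - l(868 - 857) = 3098759 - ((868 - 857)/2 + √(6 + 576*I*√10)/24)/(868 - 857) = 3098759 - ((½)*11 + √(6 + 576*I*√10)/24)/11 = 3098759 - (11/2 + √(6 + 576*I*√10)/24)/11 = 3098759 - (½ + √(6 + 576*I*√10)/264) = 3098759 + (-½ - √(6 + 576*I*√10)/264) = 6197517/2 - √(6 + 576*I*√10)/264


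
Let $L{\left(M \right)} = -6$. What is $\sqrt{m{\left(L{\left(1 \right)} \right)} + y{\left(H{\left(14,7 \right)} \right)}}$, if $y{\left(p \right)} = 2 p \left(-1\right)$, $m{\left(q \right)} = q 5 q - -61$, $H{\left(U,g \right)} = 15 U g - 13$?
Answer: $9 i \sqrt{33} \approx 51.701 i$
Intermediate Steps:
$H{\left(U,g \right)} = -13 + 15 U g$ ($H{\left(U,g \right)} = 15 U g - 13 = -13 + 15 U g$)
$m{\left(q \right)} = 61 + 5 q^{2}$ ($m{\left(q \right)} = 5 q q + 61 = 5 q^{2} + 61 = 61 + 5 q^{2}$)
$y{\left(p \right)} = - 2 p$
$\sqrt{m{\left(L{\left(1 \right)} \right)} + y{\left(H{\left(14,7 \right)} \right)}} = \sqrt{\left(61 + 5 \left(-6\right)^{2}\right) - 2 \left(-13 + 15 \cdot 14 \cdot 7\right)} = \sqrt{\left(61 + 5 \cdot 36\right) - 2 \left(-13 + 1470\right)} = \sqrt{\left(61 + 180\right) - 2914} = \sqrt{241 - 2914} = \sqrt{-2673} = 9 i \sqrt{33}$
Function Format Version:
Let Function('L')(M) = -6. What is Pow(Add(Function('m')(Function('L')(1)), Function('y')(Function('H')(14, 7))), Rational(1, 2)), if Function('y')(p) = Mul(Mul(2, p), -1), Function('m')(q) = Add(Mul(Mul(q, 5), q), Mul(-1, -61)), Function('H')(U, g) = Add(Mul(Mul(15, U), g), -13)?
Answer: Mul(9, I, Pow(33, Rational(1, 2))) ≈ Mul(51.701, I)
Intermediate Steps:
Function('H')(U, g) = Add(-13, Mul(15, U, g)) (Function('H')(U, g) = Add(Mul(15, U, g), -13) = Add(-13, Mul(15, U, g)))
Function('m')(q) = Add(61, Mul(5, Pow(q, 2))) (Function('m')(q) = Add(Mul(Mul(5, q), q), 61) = Add(Mul(5, Pow(q, 2)), 61) = Add(61, Mul(5, Pow(q, 2))))
Function('y')(p) = Mul(-2, p)
Pow(Add(Function('m')(Function('L')(1)), Function('y')(Function('H')(14, 7))), Rational(1, 2)) = Pow(Add(Add(61, Mul(5, Pow(-6, 2))), Mul(-2, Add(-13, Mul(15, 14, 7)))), Rational(1, 2)) = Pow(Add(Add(61, Mul(5, 36)), Mul(-2, Add(-13, 1470))), Rational(1, 2)) = Pow(Add(Add(61, 180), Mul(-2, 1457)), Rational(1, 2)) = Pow(Add(241, -2914), Rational(1, 2)) = Pow(-2673, Rational(1, 2)) = Mul(9, I, Pow(33, Rational(1, 2)))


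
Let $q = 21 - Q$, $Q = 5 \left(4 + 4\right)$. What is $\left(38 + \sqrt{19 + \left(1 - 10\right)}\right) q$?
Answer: $-722 - 19 \sqrt{10} \approx -782.08$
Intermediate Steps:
$Q = 40$ ($Q = 5 \cdot 8 = 40$)
$q = -19$ ($q = 21 - 40 = -19$)
$\left(38 + \sqrt{19 + \left(1 - 10\right)}\right) q = \left(38 + \sqrt{19 + \left(1 - 10\right)}\right) \left(-19\right) = \left(38 + \sqrt{19 - 9}\right) \left(-19\right) = \left(38 + \sqrt{10}\right) \left(-19\right) = -722 - 19 \sqrt{10}$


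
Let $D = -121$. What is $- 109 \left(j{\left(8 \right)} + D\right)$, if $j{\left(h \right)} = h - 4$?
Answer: $12753$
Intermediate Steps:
$j{\left(h \right)} = -4 + h$
$- 109 \left(j{\left(8 \right)} + D\right) = - 109 \left(\left(-4 + 8\right) - 121\right) = - 109 \left(4 - 121\right) = \left(-109\right) \left(-117\right) = 12753$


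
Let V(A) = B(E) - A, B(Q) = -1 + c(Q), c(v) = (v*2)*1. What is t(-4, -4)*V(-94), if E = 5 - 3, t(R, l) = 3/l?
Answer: -291/4 ≈ -72.750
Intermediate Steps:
c(v) = 2*v (c(v) = (2*v)*1 = 2*v)
E = 2
B(Q) = -1 + 2*Q
V(A) = 3 - A (V(A) = (-1 + 2*2) - A = (-1 + 4) - A = 3 - A)
t(-4, -4)*V(-94) = (3/(-4))*(3 - 1*(-94)) = (3*(-1/4))*(3 + 94) = -3/4*97 = -291/4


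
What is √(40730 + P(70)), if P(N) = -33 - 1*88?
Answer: √40609 ≈ 201.52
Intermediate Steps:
P(N) = -121 (P(N) = -33 - 88 = -121)
√(40730 + P(70)) = √(40730 - 121) = √40609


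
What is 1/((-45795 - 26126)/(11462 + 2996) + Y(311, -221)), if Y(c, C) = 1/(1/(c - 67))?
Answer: 14458/3455831 ≈ 0.0041837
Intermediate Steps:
Y(c, C) = -67 + c (Y(c, C) = 1/(1/(-67 + c)) = -67 + c)
1/((-45795 - 26126)/(11462 + 2996) + Y(311, -221)) = 1/((-45795 - 26126)/(11462 + 2996) + (-67 + 311)) = 1/(-71921/14458 + 244) = 1/(3455831/14458) = 14458/3455831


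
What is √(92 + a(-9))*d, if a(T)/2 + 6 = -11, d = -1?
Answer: -√58 ≈ -7.6158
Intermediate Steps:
a(T) = -34 (a(T) = -12 + 2*(-11) = -12 - 22 = -34)
√(92 + a(-9))*d = √(92 - 34)*(-1) = √58*(-1) = -√58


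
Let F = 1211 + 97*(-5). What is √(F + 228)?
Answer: 3*√106 ≈ 30.887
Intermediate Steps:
F = 726 (F = 1211 - 485 = 726)
√(F + 228) = √(726 + 228) = √954 = 3*√106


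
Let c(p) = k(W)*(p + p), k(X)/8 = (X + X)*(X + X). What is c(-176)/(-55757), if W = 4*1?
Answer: 180224/55757 ≈ 3.2323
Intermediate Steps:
W = 4
k(X) = 32*X² (k(X) = 8*((X + X)*(X + X)) = 8*((2*X)*(2*X)) = 8*(4*X²) = 32*X²)
c(p) = 1024*p (c(p) = (32*4²)*(p + p) = (32*16)*(2*p) = 512*(2*p) = 1024*p)
c(-176)/(-55757) = (1024*(-176))/(-55757) = -180224*(-1/55757) = 180224/55757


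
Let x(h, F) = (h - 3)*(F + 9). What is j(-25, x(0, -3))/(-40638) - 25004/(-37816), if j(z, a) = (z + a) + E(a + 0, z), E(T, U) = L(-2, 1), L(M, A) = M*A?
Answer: 21204464/32015971 ≈ 0.66231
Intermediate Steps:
L(M, A) = A*M
x(h, F) = (-3 + h)*(9 + F)
E(T, U) = -2 (E(T, U) = 1*(-2) = -2)
j(z, a) = -2 + a + z (j(z, a) = (z + a) - 2 = (a + z) - 2 = -2 + a + z)
j(-25, x(0, -3))/(-40638) - 25004/(-37816) = (-2 + (-27 - 3*(-3) + 9*0 - 3*0) - 25)/(-40638) - 25004/(-37816) = (-2 + (-27 + 9 + 0 + 0) - 25)*(-1/40638) - 25004*(-1/37816) = (-2 - 18 - 25)*(-1/40638) + 6251/9454 = -45*(-1/40638) + 6251/9454 = 15/13546 + 6251/9454 = 21204464/32015971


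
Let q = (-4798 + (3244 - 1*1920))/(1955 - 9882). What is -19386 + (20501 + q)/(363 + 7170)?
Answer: -1157454853225/59714091 ≈ -19383.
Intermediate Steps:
q = 3474/7927 (q = (-4798 + (3244 - 1920))/(-7927) = (-4798 + 1324)*(-1/7927) = -3474*(-1/7927) = 3474/7927 ≈ 0.43825)
-19386 + (20501 + q)/(363 + 7170) = -19386 + (20501 + 3474/7927)/(363 + 7170) = -19386 + (162514901/7927)/7533 = -19386 + (162514901/7927)*(1/7533) = -19386 + 162514901/59714091 = -1157454853225/59714091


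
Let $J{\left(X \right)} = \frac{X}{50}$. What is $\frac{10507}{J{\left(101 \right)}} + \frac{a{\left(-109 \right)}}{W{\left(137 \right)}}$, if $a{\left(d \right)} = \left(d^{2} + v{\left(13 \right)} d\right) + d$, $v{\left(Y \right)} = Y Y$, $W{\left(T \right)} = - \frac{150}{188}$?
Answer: $\frac{102526856}{7575} \approx 13535.0$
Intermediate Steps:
$W{\left(T \right)} = - \frac{75}{94}$ ($W{\left(T \right)} = \left(-150\right) \frac{1}{188} = - \frac{75}{94}$)
$v{\left(Y \right)} = Y^{2}$
$J{\left(X \right)} = \frac{X}{50}$ ($J{\left(X \right)} = X \frac{1}{50} = \frac{X}{50}$)
$a{\left(d \right)} = d^{2} + 170 d$ ($a{\left(d \right)} = \left(d^{2} + 13^{2} d\right) + d = \left(d^{2} + 169 d\right) + d = d^{2} + 170 d$)
$\frac{10507}{J{\left(101 \right)}} + \frac{a{\left(-109 \right)}}{W{\left(137 \right)}} = \frac{10507}{\frac{1}{50} \cdot 101} + \frac{\left(-109\right) \left(170 - 109\right)}{- \frac{75}{94}} = \frac{10507}{\frac{101}{50}} + \left(-109\right) 61 \left(- \frac{94}{75}\right) = 10507 \cdot \frac{50}{101} - - \frac{625006}{75} = \frac{525350}{101} + \frac{625006}{75} = \frac{102526856}{7575}$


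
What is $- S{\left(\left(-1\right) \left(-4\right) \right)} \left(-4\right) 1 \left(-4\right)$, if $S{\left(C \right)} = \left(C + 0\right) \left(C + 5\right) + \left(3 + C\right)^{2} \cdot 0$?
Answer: $-576$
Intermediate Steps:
$S{\left(C \right)} = C \left(5 + C\right)$ ($S{\left(C \right)} = C \left(5 + C\right) + 0 = C \left(5 + C\right)$)
$- S{\left(\left(-1\right) \left(-4\right) \right)} \left(-4\right) 1 \left(-4\right) = - \left(-1\right) \left(-4\right) \left(5 - -4\right) \left(-4\right) 1 \left(-4\right) = - 4 \left(5 + 4\right) \left(\left(-4\right) \left(-4\right)\right) = - 4 \cdot 9 \cdot 16 = \left(-1\right) 36 \cdot 16 = \left(-36\right) 16 = -576$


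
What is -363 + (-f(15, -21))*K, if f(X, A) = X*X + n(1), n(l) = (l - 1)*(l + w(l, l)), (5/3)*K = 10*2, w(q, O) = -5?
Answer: -3063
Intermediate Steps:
K = 12 (K = 3*(10*2)/5 = (⅗)*20 = 12)
n(l) = (-1 + l)*(-5 + l) (n(l) = (l - 1)*(l - 5) = (-1 + l)*(-5 + l))
f(X, A) = X² (f(X, A) = X*X + (5 + 1² - 6*1) = X² + (5 + 1 - 6) = X² + 0 = X²)
-363 + (-f(15, -21))*K = -363 - 1*15²*12 = -363 - 1*225*12 = -363 - 225*12 = -363 - 2700 = -3063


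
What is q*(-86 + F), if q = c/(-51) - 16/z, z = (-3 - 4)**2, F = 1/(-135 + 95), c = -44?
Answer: -76849/1666 ≈ -46.128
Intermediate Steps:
F = -1/40 (F = 1/(-40) = -1/40 ≈ -0.025000)
z = 49 (z = (-7)**2 = 49)
q = 1340/2499 (q = -44/(-51) - 16/49 = -44*(-1/51) - 16*1/49 = 44/51 - 16/49 = 1340/2499 ≈ 0.53621)
q*(-86 + F) = 1340*(-86 - 1/40)/2499 = (1340/2499)*(-3441/40) = -76849/1666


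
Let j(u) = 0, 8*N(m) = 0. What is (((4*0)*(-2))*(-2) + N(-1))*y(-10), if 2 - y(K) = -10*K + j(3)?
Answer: 0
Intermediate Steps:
N(m) = 0 (N(m) = (⅛)*0 = 0)
y(K) = 2 + 10*K (y(K) = 2 - (-10*K + 0) = 2 - (-10)*K = 2 + 10*K)
(((4*0)*(-2))*(-2) + N(-1))*y(-10) = (((4*0)*(-2))*(-2) + 0)*(2 + 10*(-10)) = ((0*(-2))*(-2) + 0)*(2 - 100) = (0*(-2) + 0)*(-98) = (0 + 0)*(-98) = 0*(-98) = 0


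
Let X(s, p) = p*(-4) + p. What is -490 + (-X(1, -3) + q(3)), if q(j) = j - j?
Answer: -499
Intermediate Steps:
X(s, p) = -3*p (X(s, p) = -4*p + p = -3*p)
q(j) = 0
-490 + (-X(1, -3) + q(3)) = -490 + (-(-3)*(-3) + 0) = -490 + (-1*9 + 0) = -490 + (-9 + 0) = -490 - 9 = -499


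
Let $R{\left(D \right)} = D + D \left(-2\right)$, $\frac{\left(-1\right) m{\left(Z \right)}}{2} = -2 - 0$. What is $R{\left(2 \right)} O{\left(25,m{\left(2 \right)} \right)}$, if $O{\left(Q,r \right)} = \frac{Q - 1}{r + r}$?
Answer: $-6$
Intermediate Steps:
$m{\left(Z \right)} = 4$ ($m{\left(Z \right)} = - 2 \left(-2 - 0\right) = - 2 \left(-2 + 0\right) = \left(-2\right) \left(-2\right) = 4$)
$R{\left(D \right)} = - D$ ($R{\left(D \right)} = D - 2 D = - D$)
$O{\left(Q,r \right)} = \frac{-1 + Q}{2 r}$
$R{\left(2 \right)} O{\left(25,m{\left(2 \right)} \right)} = \left(-1\right) 2 \frac{-1 + 25}{2 \cdot 4} = - 2 \cdot \frac{1}{2} \cdot \frac{1}{4} \cdot 24 = \left(-2\right) 3 = -6$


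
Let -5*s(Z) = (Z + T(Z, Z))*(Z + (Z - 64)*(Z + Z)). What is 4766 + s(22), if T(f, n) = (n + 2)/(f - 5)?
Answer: 1131858/85 ≈ 13316.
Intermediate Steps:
T(f, n) = (2 + n)/(-5 + f)
s(Z) = -(Z + (2 + Z)/(-5 + Z))*(Z + 2*Z*(-64 + Z))/5 (s(Z) = -(Z + (2 + Z)/(-5 + Z))*(Z + (Z - 64)*(Z + Z))/5 = -(Z + (2 + Z)/(-5 + Z))*(Z + (-64 + Z)*(2*Z))/5 = -(Z + (2 + Z)/(-5 + Z))*(Z + 2*Z*(-64 + Z))/5)
4766 + s(22) = 4766 + (⅕)*22*(254 - 512*22 - 2*22³ + 135*22²)/(-5 + 22) = 4766 + (⅕)*22*(254 - 11264 - 2*10648 + 135*484)/17 = 4766 + (⅕)*22*(1/17)*(254 - 11264 - 21296 + 65340) = 4766 + (⅕)*22*(1/17)*33034 = 4766 + 726748/85 = 1131858/85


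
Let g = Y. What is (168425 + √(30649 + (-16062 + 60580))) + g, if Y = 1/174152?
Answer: 29331550601/174152 + √75167 ≈ 1.6870e+5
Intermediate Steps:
Y = 1/174152 ≈ 5.7421e-6
g = 1/174152 ≈ 5.7421e-6
(168425 + √(30649 + (-16062 + 60580))) + g = (168425 + √(30649 + (-16062 + 60580))) + 1/174152 = (168425 + √(30649 + 44518)) + 1/174152 = (168425 + √75167) + 1/174152 = 29331550601/174152 + √75167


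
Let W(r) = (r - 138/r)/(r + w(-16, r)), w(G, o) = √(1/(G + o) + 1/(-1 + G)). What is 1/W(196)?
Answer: 19208/19139 + 49*I*√13855/4880445 ≈ 1.0036 + 0.0011818*I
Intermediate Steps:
w(G, o) = √(1/(-1 + G) + 1/(G + o))
W(r) = (r - 138/r)/(r + √17*√(-(-33 + r)/(-16 + r))/17) (W(r) = (r - 138/r)/(r + √((-1 + r + 2*(-16))/((-1 - 16)*(-16 + r)))) = (r - 138/r)/(r + √((-1 + r - 32)/((-17)*(-16 + r)))) = (r - 138/r)/(r + √(-(-33 + r)/(17*(-16 + r)))) = (r - 138/r)/(r + √17*√(-(-33 + r)/(-16 + r))/17))
1/W(196) = 1/(17*(-138 + 196²)/(196*(17*196 + √17*√((33 - 1*196)/(-16 + 196))))) = 1/(17*(1/196)*(-138 + 38416)/(3332 + √17*√((33 - 196)/180))) = 1/(17*(1/196)*38278/(3332 + √17*√((1/180)*(-163)))) = 1/(17*(1/196)*38278/(3332 + √17*√(-163/180))) = 1/(17*(1/196)*38278/(3332 + √17*(I*√815/30))) = 1/(17*(1/196)*38278/(3332 + I*√13855/30)) = 1/(325363/(98*(3332 + I*√13855/30))) = 19208/19139 + 49*I*√13855/4880445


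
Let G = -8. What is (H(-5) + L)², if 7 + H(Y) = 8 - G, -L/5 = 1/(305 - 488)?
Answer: 2729104/33489 ≈ 81.493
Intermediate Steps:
L = 5/183 (L = -5/(305 - 488) = -5/(-183) = -5*(-1/183) = 5/183 ≈ 0.027322)
H(Y) = 9 (H(Y) = -7 + (8 - 1*(-8)) = -7 + (8 + 8) = -7 + 16 = 9)
(H(-5) + L)² = (9 + 5/183)² = (1652/183)² = 2729104/33489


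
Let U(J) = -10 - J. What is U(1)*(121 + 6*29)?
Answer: -3245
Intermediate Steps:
U(1)*(121 + 6*29) = (-10 - 1*1)*(121 + 6*29) = (-10 - 1)*(121 + 174) = -11*295 = -3245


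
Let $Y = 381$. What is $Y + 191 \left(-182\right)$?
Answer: $-34381$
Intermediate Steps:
$Y + 191 \left(-182\right) = 381 + 191 \left(-182\right) = 381 - 34762 = -34381$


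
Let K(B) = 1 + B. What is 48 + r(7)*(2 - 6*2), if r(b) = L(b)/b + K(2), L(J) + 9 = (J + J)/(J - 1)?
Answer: 578/21 ≈ 27.524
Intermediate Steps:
L(J) = -9 + 2*J/(-1 + J) (L(J) = -9 + (J + J)/(J - 1) = -9 + (2*J)/(-1 + J) = -9 + 2*J/(-1 + J))
r(b) = 3 + (9 - 7*b)/(b*(-1 + b)) (r(b) = ((9 - 7*b)/(-1 + b))/b + (1 + 2) = (9 - 7*b)/(b*(-1 + b)) + 3 = 3 + (9 - 7*b)/(b*(-1 + b)))
48 + r(7)*(2 - 6*2) = 48 + ((9 - 10*7 + 3*7²)/(7*(-1 + 7)))*(2 - 6*2) = 48 + ((⅐)*(9 - 70 + 3*49)/6)*(2 - 12) = 48 + ((⅐)*(⅙)*(9 - 70 + 147))*(-10) = 48 + ((⅐)*(⅙)*86)*(-10) = 48 + (43/21)*(-10) = 48 - 430/21 = 578/21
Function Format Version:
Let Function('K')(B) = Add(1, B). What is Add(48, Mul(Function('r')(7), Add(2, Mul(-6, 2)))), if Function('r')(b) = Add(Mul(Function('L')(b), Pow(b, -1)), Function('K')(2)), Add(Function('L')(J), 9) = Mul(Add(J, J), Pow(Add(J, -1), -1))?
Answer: Rational(578, 21) ≈ 27.524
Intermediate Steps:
Function('L')(J) = Add(-9, Mul(2, J, Pow(Add(-1, J), -1))) (Function('L')(J) = Add(-9, Mul(Add(J, J), Pow(Add(J, -1), -1))) = Add(-9, Mul(Mul(2, J), Pow(Add(-1, J), -1))) = Add(-9, Mul(2, J, Pow(Add(-1, J), -1))))
Function('r')(b) = Add(3, Mul(Pow(b, -1), Pow(Add(-1, b), -1), Add(9, Mul(-7, b)))) (Function('r')(b) = Add(Mul(Mul(Pow(Add(-1, b), -1), Add(9, Mul(-7, b))), Pow(b, -1)), Add(1, 2)) = Add(Mul(Pow(b, -1), Pow(Add(-1, b), -1), Add(9, Mul(-7, b))), 3) = Add(3, Mul(Pow(b, -1), Pow(Add(-1, b), -1), Add(9, Mul(-7, b)))))
Add(48, Mul(Function('r')(7), Add(2, Mul(-6, 2)))) = Add(48, Mul(Mul(Pow(7, -1), Pow(Add(-1, 7), -1), Add(9, Mul(-10, 7), Mul(3, Pow(7, 2)))), Add(2, Mul(-6, 2)))) = Add(48, Mul(Mul(Rational(1, 7), Pow(6, -1), Add(9, -70, Mul(3, 49))), Add(2, -12))) = Add(48, Mul(Mul(Rational(1, 7), Rational(1, 6), Add(9, -70, 147)), -10)) = Add(48, Mul(Mul(Rational(1, 7), Rational(1, 6), 86), -10)) = Add(48, Mul(Rational(43, 21), -10)) = Add(48, Rational(-430, 21)) = Rational(578, 21)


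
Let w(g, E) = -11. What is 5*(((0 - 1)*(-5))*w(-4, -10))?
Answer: -275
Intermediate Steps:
5*(((0 - 1)*(-5))*w(-4, -10)) = 5*(((0 - 1)*(-5))*(-11)) = 5*(-1*(-5)*(-11)) = 5*(5*(-11)) = 5*(-55) = -275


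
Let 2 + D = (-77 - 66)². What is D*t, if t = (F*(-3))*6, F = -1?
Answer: 368046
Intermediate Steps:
D = 20447 (D = -2 + (-77 - 66)² = -2 + (-143)² = -2 + 20449 = 20447)
t = 18 (t = -1*(-3)*6 = 3*6 = 18)
D*t = 20447*18 = 368046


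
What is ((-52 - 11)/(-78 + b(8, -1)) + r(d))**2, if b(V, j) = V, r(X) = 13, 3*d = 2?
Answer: 19321/100 ≈ 193.21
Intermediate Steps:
d = 2/3 (d = (1/3)*2 = 2/3 ≈ 0.66667)
((-52 - 11)/(-78 + b(8, -1)) + r(d))**2 = ((-52 - 11)/(-78 + 8) + 13)**2 = (-63/(-70) + 13)**2 = (-63*(-1/70) + 13)**2 = (9/10 + 13)**2 = (139/10)**2 = 19321/100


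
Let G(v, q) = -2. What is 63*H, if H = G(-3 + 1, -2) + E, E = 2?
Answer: 0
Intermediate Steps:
H = 0 (H = -2 + 2 = 0)
63*H = 63*0 = 0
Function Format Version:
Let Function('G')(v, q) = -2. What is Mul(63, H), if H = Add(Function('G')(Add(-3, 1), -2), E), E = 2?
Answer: 0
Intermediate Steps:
H = 0 (H = Add(-2, 2) = 0)
Mul(63, H) = Mul(63, 0) = 0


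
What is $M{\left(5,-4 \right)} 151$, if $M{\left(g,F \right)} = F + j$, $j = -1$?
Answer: $-755$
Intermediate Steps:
$M{\left(g,F \right)} = -1 + F$ ($M{\left(g,F \right)} = F - 1 = -1 + F$)
$M{\left(5,-4 \right)} 151 = \left(-1 - 4\right) 151 = \left(-5\right) 151 = -755$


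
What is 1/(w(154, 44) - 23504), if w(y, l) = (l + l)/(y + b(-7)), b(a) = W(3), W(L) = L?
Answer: -157/3690040 ≈ -4.2547e-5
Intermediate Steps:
b(a) = 3
w(y, l) = 2*l/(3 + y) (w(y, l) = (l + l)/(y + 3) = (2*l)/(3 + y) = 2*l/(3 + y))
1/(w(154, 44) - 23504) = 1/(2*44/(3 + 154) - 23504) = 1/(2*44/157 - 23504) = 1/(2*44*(1/157) - 23504) = 1/(88/157 - 23504) = 1/(-3690040/157) = -157/3690040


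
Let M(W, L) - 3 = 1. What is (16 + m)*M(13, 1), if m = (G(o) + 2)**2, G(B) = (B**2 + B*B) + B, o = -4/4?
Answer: 100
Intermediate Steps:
M(W, L) = 4 (M(W, L) = 3 + 1 = 4)
o = -1 (o = -4*1/4 = -1)
G(B) = B + 2*B**2 (G(B) = (B**2 + B**2) + B = 2*B**2 + B = B + 2*B**2)
m = 9 (m = (-(1 + 2*(-1)) + 2)**2 = (-(1 - 2) + 2)**2 = (-1*(-1) + 2)**2 = (1 + 2)**2 = 3**2 = 9)
(16 + m)*M(13, 1) = (16 + 9)*4 = 25*4 = 100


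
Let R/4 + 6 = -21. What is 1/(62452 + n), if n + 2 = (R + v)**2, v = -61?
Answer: 1/91011 ≈ 1.0988e-5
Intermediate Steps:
R = -108 (R = -24 + 4*(-21) = -24 - 84 = -108)
n = 28559 (n = -2 + (-108 - 61)**2 = -2 + (-169)**2 = -2 + 28561 = 28559)
1/(62452 + n) = 1/(62452 + 28559) = 1/91011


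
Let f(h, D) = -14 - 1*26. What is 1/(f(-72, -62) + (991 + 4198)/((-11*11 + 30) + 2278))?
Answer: -2187/82291 ≈ -0.026576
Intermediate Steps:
f(h, D) = -40 (f(h, D) = -14 - 26 = -40)
1/(f(-72, -62) + (991 + 4198)/((-11*11 + 30) + 2278)) = 1/(-40 + (991 + 4198)/((-11*11 + 30) + 2278)) = 1/(-40 + 5189/((-121 + 30) + 2278)) = 1/(-40 + 5189/(-91 + 2278)) = 1/(-40 + 5189/2187) = 1/(-82291/2187) = -2187/82291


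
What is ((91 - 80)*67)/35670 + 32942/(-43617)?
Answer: -18141197/24695530 ≈ -0.73459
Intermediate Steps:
((91 - 80)*67)/35670 + 32942/(-43617) = (11*67)*(1/35670) + 32942*(-1/43617) = 737*(1/35670) - 4706/6231 = 737/35670 - 4706/6231 = -18141197/24695530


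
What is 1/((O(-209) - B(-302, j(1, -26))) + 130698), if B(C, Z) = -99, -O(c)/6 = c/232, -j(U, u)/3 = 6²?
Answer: 116/15173079 ≈ 7.6451e-6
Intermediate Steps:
j(U, u) = -108 (j(U, u) = -3*6² = -3*36 = -108)
O(c) = -3*c/116 (O(c) = -6*c/232 = -3*c/116)
1/((O(-209) - B(-302, j(1, -26))) + 130698) = 1/((-3/116*(-209) - 1*(-99)) + 130698) = 1/((627/116 + 99) + 130698) = 1/(12111/116 + 130698) = 1/(15173079/116) = 116/15173079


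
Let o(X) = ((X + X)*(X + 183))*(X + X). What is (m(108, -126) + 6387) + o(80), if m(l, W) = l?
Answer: 6739295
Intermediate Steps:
o(X) = 4*X**2*(183 + X) (o(X) = ((2*X)*(183 + X))*(2*X) = (2*X*(183 + X))*(2*X) = 4*X**2*(183 + X))
(m(108, -126) + 6387) + o(80) = (108 + 6387) + 4*80**2*(183 + 80) = 6495 + 4*6400*263 = 6495 + 6732800 = 6739295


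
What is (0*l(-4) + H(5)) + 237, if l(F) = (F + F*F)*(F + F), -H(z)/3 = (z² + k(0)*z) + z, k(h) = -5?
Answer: 222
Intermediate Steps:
H(z) = -3*z² + 12*z (H(z) = -3*((z² - 5*z) + z) = -3*(z² - 4*z) = -3*z² + 12*z)
l(F) = 2*F*(F + F²) (l(F) = (F + F²)*(2*F) = 2*F*(F + F²))
(0*l(-4) + H(5)) + 237 = (0*(2*(-4)²*(1 - 4)) + 3*5*(4 - 1*5)) + 237 = (0*(2*16*(-3)) + 3*5*(4 - 5)) + 237 = (0*(-96) + 3*5*(-1)) + 237 = (0 - 15) + 237 = -15 + 237 = 222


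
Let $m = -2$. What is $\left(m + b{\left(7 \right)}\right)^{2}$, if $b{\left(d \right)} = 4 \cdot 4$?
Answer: $196$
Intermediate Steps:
$b{\left(d \right)} = 16$
$\left(m + b{\left(7 \right)}\right)^{2} = \left(-2 + 16\right)^{2} = 14^{2} = 196$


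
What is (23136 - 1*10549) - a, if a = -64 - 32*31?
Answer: 13643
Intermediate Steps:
a = -1056 (a = -64 - 992 = -1056)
(23136 - 1*10549) - a = (23136 - 1*10549) - 1*(-1056) = (23136 - 10549) + 1056 = 12587 + 1056 = 13643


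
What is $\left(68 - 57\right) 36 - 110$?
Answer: $286$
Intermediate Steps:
$\left(68 - 57\right) 36 - 110 = 11 \cdot 36 - 110 = 396 - 110 = 286$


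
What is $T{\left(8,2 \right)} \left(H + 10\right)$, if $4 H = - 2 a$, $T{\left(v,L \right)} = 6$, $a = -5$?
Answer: $75$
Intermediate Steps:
$H = \frac{5}{2}$ ($H = \frac{\left(-2\right) \left(-5\right)}{4} = \frac{1}{4} \cdot 10 = \frac{5}{2} \approx 2.5$)
$T{\left(8,2 \right)} \left(H + 10\right) = 6 \left(\frac{5}{2} + 10\right) = 6 \cdot \frac{25}{2} = 75$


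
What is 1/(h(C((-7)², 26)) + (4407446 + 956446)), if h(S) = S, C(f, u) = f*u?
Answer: 1/5365166 ≈ 1.8639e-7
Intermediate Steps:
1/(h(C((-7)², 26)) + (4407446 + 956446)) = 1/((-7)²*26 + (4407446 + 956446)) = 1/(49*26 + 5363892) = 1/(1274 + 5363892) = 1/5365166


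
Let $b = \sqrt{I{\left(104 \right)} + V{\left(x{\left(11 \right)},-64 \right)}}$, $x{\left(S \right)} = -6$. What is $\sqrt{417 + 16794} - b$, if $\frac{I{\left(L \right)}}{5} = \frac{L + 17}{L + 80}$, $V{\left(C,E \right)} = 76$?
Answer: $\sqrt{17211} - \frac{3 \sqrt{74566}}{92} \approx 122.29$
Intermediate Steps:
$I{\left(L \right)} = \frac{5 \left(17 + L\right)}{80 + L}$ ($I{\left(L \right)} = 5 \frac{L + 17}{L + 80} = 5 \frac{17 + L}{80 + L} = \frac{5 \left(17 + L\right)}{80 + L}$)
$b = \frac{3 \sqrt{74566}}{92}$ ($b = \sqrt{\frac{5 \left(17 + 104\right)}{80 + 104} + 76} = \sqrt{5 \cdot \frac{1}{184} \cdot 121 + 76} = \sqrt{\frac{605}{184} + 76} = \sqrt{\frac{14589}{184}} = \frac{3 \sqrt{74566}}{92} \approx 8.9044$)
$\sqrt{417 + 16794} - b = \sqrt{417 + 16794} - \frac{3 \sqrt{74566}}{92} = \sqrt{17211} - \frac{3 \sqrt{74566}}{92}$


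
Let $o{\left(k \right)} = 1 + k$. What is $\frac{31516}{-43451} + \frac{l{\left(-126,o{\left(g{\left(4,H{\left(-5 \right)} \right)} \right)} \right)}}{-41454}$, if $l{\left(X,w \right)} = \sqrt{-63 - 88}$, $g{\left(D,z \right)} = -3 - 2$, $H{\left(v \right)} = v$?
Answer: $- \frac{31516}{43451} - \frac{i \sqrt{151}}{41454} \approx -0.72532 - 0.00029643 i$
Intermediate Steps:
$g{\left(D,z \right)} = -5$
$l{\left(X,w \right)} = i \sqrt{151}$ ($l{\left(X,w \right)} = \sqrt{-151} = i \sqrt{151}$)
$\frac{31516}{-43451} + \frac{l{\left(-126,o{\left(g{\left(4,H{\left(-5 \right)} \right)} \right)} \right)}}{-41454} = \frac{31516}{-43451} + \frac{i \sqrt{151}}{-41454} = 31516 \left(- \frac{1}{43451}\right) + i \sqrt{151} \left(- \frac{1}{41454}\right) = - \frac{31516}{43451} - \frac{i \sqrt{151}}{41454}$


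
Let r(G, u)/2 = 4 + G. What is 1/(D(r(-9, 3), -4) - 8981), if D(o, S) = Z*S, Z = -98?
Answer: -1/8589 ≈ -0.00011643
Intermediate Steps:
r(G, u) = 8 + 2*G (r(G, u) = 2*(4 + G) = 8 + 2*G)
D(o, S) = -98*S
1/(D(r(-9, 3), -4) - 8981) = 1/(-98*(-4) - 8981) = 1/(392 - 8981) = 1/(-8589) = -1/8589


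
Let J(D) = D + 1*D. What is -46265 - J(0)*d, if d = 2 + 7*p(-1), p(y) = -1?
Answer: -46265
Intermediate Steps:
J(D) = 2*D (J(D) = D + D = 2*D)
d = -5 (d = 2 + 7*(-1) = 2 - 7 = -5)
-46265 - J(0)*d = -46265 - 2*0*(-5) = -46265 - 0*(-5) = -46265 - 1*0 = -46265 + 0 = -46265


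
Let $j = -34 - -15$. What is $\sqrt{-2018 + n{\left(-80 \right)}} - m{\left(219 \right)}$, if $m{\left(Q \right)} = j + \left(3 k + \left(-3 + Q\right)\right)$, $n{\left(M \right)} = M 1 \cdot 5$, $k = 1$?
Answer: $-200 + i \sqrt{2418} \approx -200.0 + 49.173 i$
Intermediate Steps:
$n{\left(M \right)} = 5 M$ ($n{\left(M \right)} = M 5 = 5 M$)
$j = -19$ ($j = -34 + 15 = -19$)
$m{\left(Q \right)} = -19 + Q$ ($m{\left(Q \right)} = -19 + \left(3 \cdot 1 + \left(-3 + Q\right)\right) = -19 + \left(3 + \left(-3 + Q\right)\right) = -19 + Q$)
$\sqrt{-2018 + n{\left(-80 \right)}} - m{\left(219 \right)} = \sqrt{-2018 + 5 \left(-80\right)} - \left(-19 + 219\right) = \sqrt{-2018 - 400} - 200 = \sqrt{-2418} - 200 = i \sqrt{2418} - 200 = -200 + i \sqrt{2418}$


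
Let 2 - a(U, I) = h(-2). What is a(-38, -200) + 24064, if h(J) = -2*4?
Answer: 24074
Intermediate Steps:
h(J) = -8
a(U, I) = 10 (a(U, I) = 2 - 1*(-8) = 2 + 8 = 10)
a(-38, -200) + 24064 = 10 + 24064 = 24074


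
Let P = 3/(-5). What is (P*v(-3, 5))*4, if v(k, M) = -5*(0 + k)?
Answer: -36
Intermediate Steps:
P = -3/5 (P = 3*(-1/5) = -3/5 ≈ -0.60000)
v(k, M) = -5*k
(P*v(-3, 5))*4 = -(-3)*(-3)*4 = -3/5*15*4 = -9*4 = -36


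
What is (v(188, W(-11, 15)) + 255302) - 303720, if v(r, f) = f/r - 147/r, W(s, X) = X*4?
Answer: -9102671/188 ≈ -48418.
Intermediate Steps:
W(s, X) = 4*X
v(r, f) = -147/r + f/r
(v(188, W(-11, 15)) + 255302) - 303720 = ((-147 + 4*15)/188 + 255302) - 303720 = ((-147 + 60)/188 + 255302) - 303720 = ((1/188)*(-87) + 255302) - 303720 = (-87/188 + 255302) - 303720 = 47996689/188 - 303720 = -9102671/188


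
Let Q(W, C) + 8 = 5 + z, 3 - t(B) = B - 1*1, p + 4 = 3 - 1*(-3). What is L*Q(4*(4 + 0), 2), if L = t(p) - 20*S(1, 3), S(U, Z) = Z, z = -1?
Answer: 232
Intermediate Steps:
p = 2 (p = -4 + (3 - 1*(-3)) = -4 + (3 + 3) = -4 + 6 = 2)
t(B) = 4 - B (t(B) = 3 - (B - 1*1) = 3 - (B - 1) = 3 - (-1 + B) = 3 + (1 - B) = 4 - B)
Q(W, C) = -4 (Q(W, C) = -8 + (5 - 1) = -8 + 4 = -4)
L = -58 (L = (4 - 1*2) - 20*3 = (4 - 2) - 60 = 2 - 60 = -58)
L*Q(4*(4 + 0), 2) = -58*(-4) = 232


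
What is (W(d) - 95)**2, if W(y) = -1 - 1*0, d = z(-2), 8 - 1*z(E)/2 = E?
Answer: 9216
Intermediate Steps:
z(E) = 16 - 2*E
d = 20 (d = 16 - 2*(-2) = 16 + 4 = 20)
W(y) = -1 (W(y) = -1 + 0 = -1)
(W(d) - 95)**2 = (-1 - 95)**2 = (-96)**2 = 9216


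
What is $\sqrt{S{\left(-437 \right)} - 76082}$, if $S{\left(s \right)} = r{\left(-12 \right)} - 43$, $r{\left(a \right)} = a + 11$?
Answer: $i \sqrt{76126} \approx 275.91 i$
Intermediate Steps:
$r{\left(a \right)} = 11 + a$
$S{\left(s \right)} = -44$ ($S{\left(s \right)} = \left(11 - 12\right) - 43 = -1 - 43 = -44$)
$\sqrt{S{\left(-437 \right)} - 76082} = \sqrt{-44 - 76082} = \sqrt{-76126} = i \sqrt{76126}$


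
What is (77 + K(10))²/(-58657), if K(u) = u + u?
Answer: -9409/58657 ≈ -0.16041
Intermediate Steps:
K(u) = 2*u
(77 + K(10))²/(-58657) = (77 + 2*10)²/(-58657) = (77 + 20)²*(-1/58657) = 97²*(-1/58657) = 9409*(-1/58657) = -9409/58657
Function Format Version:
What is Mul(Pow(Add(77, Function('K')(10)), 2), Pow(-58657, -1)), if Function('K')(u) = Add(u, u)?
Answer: Rational(-9409, 58657) ≈ -0.16041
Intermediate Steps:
Function('K')(u) = Mul(2, u)
Mul(Pow(Add(77, Function('K')(10)), 2), Pow(-58657, -1)) = Mul(Pow(Add(77, Mul(2, 10)), 2), Pow(-58657, -1)) = Mul(Pow(Add(77, 20), 2), Rational(-1, 58657)) = Mul(Pow(97, 2), Rational(-1, 58657)) = Mul(9409, Rational(-1, 58657)) = Rational(-9409, 58657)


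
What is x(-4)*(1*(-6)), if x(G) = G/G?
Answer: -6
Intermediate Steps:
x(G) = 1
x(-4)*(1*(-6)) = 1*(1*(-6)) = 1*(-6) = -6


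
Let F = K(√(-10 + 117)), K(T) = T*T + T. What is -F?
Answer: -107 - √107 ≈ -117.34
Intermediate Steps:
K(T) = T + T² (K(T) = T² + T = T + T²)
F = √107*(1 + √107) (F = √(-10 + 117)*(1 + √(-10 + 117)) = √107*(1 + √107) ≈ 117.34)
-F = -(107 + √107) = -107 - √107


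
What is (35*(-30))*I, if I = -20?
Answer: 21000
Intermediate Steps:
(35*(-30))*I = (35*(-30))*(-20) = -1050*(-20) = 21000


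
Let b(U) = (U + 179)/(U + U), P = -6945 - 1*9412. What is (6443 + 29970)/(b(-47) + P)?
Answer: -1711411/768845 ≈ -2.2260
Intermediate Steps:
P = -16357 (P = -6945 - 9412 = -16357)
b(U) = (179 + U)/(2*U) (b(U) = (179 + U)/((2*U)) = (179 + U)*(1/(2*U)) = (179 + U)/(2*U))
(6443 + 29970)/(b(-47) + P) = (6443 + 29970)/((1/2)*(179 - 47)/(-47) - 16357) = 36413/((1/2)*(-1/47)*132 - 16357) = 36413/(-66/47 - 16357) = 36413/(-768845/47) = 36413*(-47/768845) = -1711411/768845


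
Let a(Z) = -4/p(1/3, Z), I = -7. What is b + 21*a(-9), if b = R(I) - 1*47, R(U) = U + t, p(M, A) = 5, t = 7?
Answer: -319/5 ≈ -63.800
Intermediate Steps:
a(Z) = -4/5
R(U) = 7 + U (R(U) = U + 7 = 7 + U)
b = -47 (b = (7 - 7) - 1*47 = 0 - 47 = -47)
b + 21*a(-9) = -47 + 21*(-4/5) = -47 - 84/5 = -319/5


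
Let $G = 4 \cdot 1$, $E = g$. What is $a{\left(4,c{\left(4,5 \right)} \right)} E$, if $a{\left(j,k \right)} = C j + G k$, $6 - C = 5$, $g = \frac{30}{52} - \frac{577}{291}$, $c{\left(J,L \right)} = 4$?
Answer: $- \frac{106370}{3783} \approx -28.118$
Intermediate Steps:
$g = - \frac{10637}{7566}$ ($g = 30 \cdot \frac{1}{52} - \frac{577}{291} = \frac{15}{26} - \frac{577}{291} = - \frac{10637}{7566} \approx -1.4059$)
$E = - \frac{10637}{7566} \approx -1.4059$
$G = 4$
$C = 1$ ($C = 6 - 5 = 1$)
$a{\left(j,k \right)} = j + 4 k$ ($a{\left(j,k \right)} = 1 j + 4 k = j + 4 k$)
$a{\left(4,c{\left(4,5 \right)} \right)} E = \left(4 + 4 \cdot 4\right) \left(- \frac{10637}{7566}\right) = \left(4 + 16\right) \left(- \frac{10637}{7566}\right) = 20 \left(- \frac{10637}{7566}\right) = - \frac{106370}{3783}$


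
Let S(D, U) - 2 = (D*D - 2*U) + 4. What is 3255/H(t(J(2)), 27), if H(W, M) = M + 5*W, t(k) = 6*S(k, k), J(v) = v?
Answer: 1085/69 ≈ 15.725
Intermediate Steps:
S(D, U) = 6 + D**2 - 2*U (S(D, U) = 2 + ((D*D - 2*U) + 4) = 2 + ((D**2 - 2*U) + 4) = 2 + (4 + D**2 - 2*U) = 6 + D**2 - 2*U)
t(k) = 36 - 12*k + 6*k**2 (t(k) = 6*(6 + k**2 - 2*k) = 36 - 12*k + 6*k**2)
3255/H(t(J(2)), 27) = 3255/(27 + 5*(36 - 12*2 + 6*2**2)) = 3255/(27 + 5*(36 - 24 + 6*4)) = 3255/(27 + 5*(36 - 24 + 24)) = 3255/(27 + 5*36) = 3255/(27 + 180) = 3255/207 = 3255*(1/207) = 1085/69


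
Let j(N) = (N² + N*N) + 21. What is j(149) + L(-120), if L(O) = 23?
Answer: 44446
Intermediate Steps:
j(N) = 21 + 2*N² (j(N) = (N² + N²) + 21 = 2*N² + 21 = 21 + 2*N²)
j(149) + L(-120) = (21 + 2*149²) + 23 = (21 + 2*22201) + 23 = (21 + 44402) + 23 = 44423 + 23 = 44446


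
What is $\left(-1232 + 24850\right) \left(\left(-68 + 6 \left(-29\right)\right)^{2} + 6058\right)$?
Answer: $1526242396$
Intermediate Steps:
$\left(-1232 + 24850\right) \left(\left(-68 + 6 \left(-29\right)\right)^{2} + 6058\right) = 23618 \left(\left(-68 - 174\right)^{2} + 6058\right) = 23618 \left(\left(-242\right)^{2} + 6058\right) = 23618 \left(58564 + 6058\right) = 23618 \cdot 64622 = 1526242396$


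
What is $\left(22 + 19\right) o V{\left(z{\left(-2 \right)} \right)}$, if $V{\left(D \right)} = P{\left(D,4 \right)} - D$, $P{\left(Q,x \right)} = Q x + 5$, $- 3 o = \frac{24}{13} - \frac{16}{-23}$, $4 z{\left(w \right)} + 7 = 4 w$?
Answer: $\frac{194750}{897} \approx 217.11$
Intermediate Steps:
$z{\left(w \right)} = - \frac{7}{4} + w$ ($z{\left(w \right)} = - \frac{7}{4} + \frac{4 w}{4} = - \frac{7}{4} + w$)
$o = - \frac{760}{897}$ ($o = - \frac{\frac{24}{13} - \frac{16}{-23}}{3} = - \frac{24 \cdot \frac{1}{13} - - \frac{16}{23}}{3} = - \frac{\frac{24}{13} + \frac{16}{23}}{3} = \left(- \frac{1}{3}\right) \frac{760}{299} = - \frac{760}{897} \approx -0.84727$)
$P{\left(Q,x \right)} = 5 + Q x$
$V{\left(D \right)} = 5 + 3 D$ ($V{\left(D \right)} = \left(5 + D 4\right) - D = \left(5 + 4 D\right) - D = 5 + 3 D$)
$\left(22 + 19\right) o V{\left(z{\left(-2 \right)} \right)} = \left(22 + 19\right) \left(- \frac{760}{897}\right) \left(5 + 3 \left(- \frac{7}{4} - 2\right)\right) = 41 \left(- \frac{760}{897}\right) \left(5 + 3 \left(- \frac{15}{4}\right)\right) = - \frac{31160 \left(5 - \frac{45}{4}\right)}{897} = \left(- \frac{31160}{897}\right) \left(- \frac{25}{4}\right) = \frac{194750}{897}$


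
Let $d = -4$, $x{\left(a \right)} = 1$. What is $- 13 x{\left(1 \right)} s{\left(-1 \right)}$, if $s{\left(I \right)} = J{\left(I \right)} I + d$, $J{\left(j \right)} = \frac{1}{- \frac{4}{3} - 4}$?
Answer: $\frac{793}{16} \approx 49.563$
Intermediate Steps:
$J{\left(j \right)} = - \frac{3}{16}$ ($J{\left(j \right)} = \frac{1}{\left(-4\right) \frac{1}{3} - 4} = \frac{1}{- \frac{4}{3} - 4} = \frac{1}{- \frac{16}{3}} = - \frac{3}{16}$)
$s{\left(I \right)} = -4 - \frac{3 I}{16}$ ($s{\left(I \right)} = - \frac{3 I}{16} - 4 = -4 - \frac{3 I}{16}$)
$- 13 x{\left(1 \right)} s{\left(-1 \right)} = \left(-13\right) 1 \left(-4 - - \frac{3}{16}\right) = - 13 \left(-4 + \frac{3}{16}\right) = \left(-13\right) \left(- \frac{61}{16}\right) = \frac{793}{16}$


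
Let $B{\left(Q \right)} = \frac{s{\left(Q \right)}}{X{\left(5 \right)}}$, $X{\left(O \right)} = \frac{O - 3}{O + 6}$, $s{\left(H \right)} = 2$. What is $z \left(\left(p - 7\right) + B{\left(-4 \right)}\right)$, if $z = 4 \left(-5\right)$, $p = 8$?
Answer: $-240$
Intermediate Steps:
$X{\left(O \right)} = \frac{-3 + O}{6 + O}$
$B{\left(Q \right)} = 11$ ($B{\left(Q \right)} = \frac{2}{\frac{1}{6 + 5} \left(-3 + 5\right)} = \frac{2}{\frac{1}{11} \cdot 2} = \frac{2}{\frac{2}{11}} = 2 \cdot \frac{11}{2} = 11$)
$z = -20$
$z \left(\left(p - 7\right) + B{\left(-4 \right)}\right) = - 20 \left(\left(8 - 7\right) + 11\right) = - 20 \left(1 + 11\right) = \left(-20\right) 12 = -240$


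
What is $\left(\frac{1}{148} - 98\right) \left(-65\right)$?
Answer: $\frac{942695}{148} \approx 6369.6$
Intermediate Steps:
$\left(\frac{1}{148} - 98\right) \left(-65\right) = \left(- \frac{14503}{148}\right) \left(-65\right) = \frac{942695}{148}$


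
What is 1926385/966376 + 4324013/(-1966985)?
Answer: -389451987663/1900847096360 ≈ -0.20488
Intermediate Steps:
1926385/966376 + 4324013/(-1966985) = 1926385*(1/966376) + 4324013*(-1/1966985) = 1926385/966376 - 4324013/1966985 = -389451987663/1900847096360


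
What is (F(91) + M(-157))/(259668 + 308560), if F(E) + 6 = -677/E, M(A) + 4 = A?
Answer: -7937/25854374 ≈ -0.00030699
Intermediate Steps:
M(A) = -4 + A
F(E) = -6 - 677/E
(F(91) + M(-157))/(259668 + 308560) = ((-6 - 677/91) + (-4 - 157))/(259668 + 308560) = ((-6 - 677*1/91) - 161)/568228 = ((-6 - 677/91) - 161)*(1/568228) = (-1223/91 - 161)*(1/568228) = -15874/91*1/568228 = -7937/25854374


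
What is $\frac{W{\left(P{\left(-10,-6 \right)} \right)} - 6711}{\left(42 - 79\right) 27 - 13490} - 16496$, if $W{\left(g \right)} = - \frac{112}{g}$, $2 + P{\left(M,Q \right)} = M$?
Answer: $- \frac{717011527}{43467} \approx -16496.0$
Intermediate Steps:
$P{\left(M,Q \right)} = -2 + M$
$\frac{W{\left(P{\left(-10,-6 \right)} \right)} - 6711}{\left(42 - 79\right) 27 - 13490} - 16496 = \frac{- \frac{112}{-2 - 10} - 6711}{\left(42 - 79\right) 27 - 13490} - 16496 = \frac{- \frac{112}{-12} - 6711}{\left(-37\right) 27 - 13490} - 16496 = \frac{\left(-112\right) \left(- \frac{1}{12}\right) - 6711}{-999 - 13490} - 16496 = \frac{\frac{28}{3} - 6711}{-14489} - 16496 = \left(- \frac{20105}{3}\right) \left(- \frac{1}{14489}\right) - 16496 = \frac{20105}{43467} - 16496 = - \frac{717011527}{43467}$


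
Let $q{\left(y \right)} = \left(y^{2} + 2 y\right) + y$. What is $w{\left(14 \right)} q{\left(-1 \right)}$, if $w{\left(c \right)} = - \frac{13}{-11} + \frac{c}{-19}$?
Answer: $- \frac{186}{209} \approx -0.88995$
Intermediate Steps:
$q{\left(y \right)} = y^{2} + 3 y$
$w{\left(c \right)} = \frac{13}{11} - \frac{c}{19}$ ($w{\left(c \right)} = \left(-13\right) \left(- \frac{1}{11}\right) + c \left(- \frac{1}{19}\right) = \frac{13}{11} - \frac{c}{19}$)
$w{\left(14 \right)} q{\left(-1 \right)} = \left(\frac{13}{11} - \frac{14}{19}\right) \left(- (3 - 1)\right) = \left(\frac{13}{11} - \frac{14}{19}\right) \left(\left(-1\right) 2\right) = \frac{93}{209} \left(-2\right) = - \frac{186}{209}$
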